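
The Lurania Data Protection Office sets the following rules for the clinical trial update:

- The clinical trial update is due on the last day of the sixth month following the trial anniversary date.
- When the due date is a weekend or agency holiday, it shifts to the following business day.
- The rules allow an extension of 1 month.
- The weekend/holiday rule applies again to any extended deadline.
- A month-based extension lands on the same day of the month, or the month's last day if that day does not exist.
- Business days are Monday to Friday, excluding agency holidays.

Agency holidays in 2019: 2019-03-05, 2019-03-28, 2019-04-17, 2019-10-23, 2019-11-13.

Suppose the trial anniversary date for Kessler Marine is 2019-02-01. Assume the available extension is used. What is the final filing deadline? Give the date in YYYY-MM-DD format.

The sixth month after 2019-02-01 is August 2019, whose last day is 2019-08-31.
2019-08-31 is a Saturday, so it moves to the next business day, 2019-09-02 (Monday).
The 1 month extension carries 2019-09-02 to 2019-10-02.
2019-10-02 falls on a Wednesday, which is a business day, so no adjustment is needed.
Final deadline: 2019-10-02.

2019-10-02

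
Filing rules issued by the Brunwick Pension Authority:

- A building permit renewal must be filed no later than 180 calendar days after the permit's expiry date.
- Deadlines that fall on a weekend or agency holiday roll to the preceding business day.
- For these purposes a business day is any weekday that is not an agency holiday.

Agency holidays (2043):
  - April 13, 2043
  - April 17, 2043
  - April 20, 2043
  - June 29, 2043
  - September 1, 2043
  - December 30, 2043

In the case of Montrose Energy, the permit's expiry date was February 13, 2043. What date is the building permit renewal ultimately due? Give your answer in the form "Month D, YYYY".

180 calendar days after February 13, 2043 is August 12, 2043.
Since August 12, 2043 is a Wednesday and not a holiday, the date is unchanged.
The final due date is August 12, 2043.

August 12, 2043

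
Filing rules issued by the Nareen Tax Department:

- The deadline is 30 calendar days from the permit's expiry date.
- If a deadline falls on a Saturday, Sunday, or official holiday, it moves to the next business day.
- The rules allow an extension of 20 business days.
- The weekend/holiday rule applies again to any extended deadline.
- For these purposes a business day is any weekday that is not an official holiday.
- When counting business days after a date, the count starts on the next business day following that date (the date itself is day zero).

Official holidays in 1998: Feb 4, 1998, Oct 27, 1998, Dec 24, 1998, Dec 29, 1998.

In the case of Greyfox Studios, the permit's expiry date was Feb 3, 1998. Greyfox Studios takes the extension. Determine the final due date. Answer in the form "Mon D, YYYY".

Apr 2, 1998

30 calendar days after Feb 3, 1998 is Mar 5, 1998.
Since Mar 5, 1998 is a Thursday and not a holiday, the date is unchanged.
Counting 20 further business days from Mar 5, 1998 reaches Apr 2, 1998.
Apr 2, 1998 is a Thursday and not a listed holiday, so it stands.
So the filing is due Apr 2, 1998.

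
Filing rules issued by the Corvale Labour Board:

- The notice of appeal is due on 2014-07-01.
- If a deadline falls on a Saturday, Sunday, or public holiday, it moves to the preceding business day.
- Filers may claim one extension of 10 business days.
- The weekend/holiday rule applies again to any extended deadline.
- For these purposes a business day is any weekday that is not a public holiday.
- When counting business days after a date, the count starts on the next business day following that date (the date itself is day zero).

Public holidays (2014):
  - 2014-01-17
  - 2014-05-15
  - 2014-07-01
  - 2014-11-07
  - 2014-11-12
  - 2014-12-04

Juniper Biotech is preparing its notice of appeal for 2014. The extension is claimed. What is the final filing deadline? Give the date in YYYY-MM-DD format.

2014-07-15

Start from the fixed due date, 2014-07-01.
Because 2014-07-01 is a listed holiday, the deadline becomes 2014-06-30 (Monday).
Applying the 10-business-day extension: 10 business days after 2014-06-30 is 2014-07-15.
2014-07-15 is a Tuesday and not a listed holiday, so it stands.
The final due date is 2014-07-15.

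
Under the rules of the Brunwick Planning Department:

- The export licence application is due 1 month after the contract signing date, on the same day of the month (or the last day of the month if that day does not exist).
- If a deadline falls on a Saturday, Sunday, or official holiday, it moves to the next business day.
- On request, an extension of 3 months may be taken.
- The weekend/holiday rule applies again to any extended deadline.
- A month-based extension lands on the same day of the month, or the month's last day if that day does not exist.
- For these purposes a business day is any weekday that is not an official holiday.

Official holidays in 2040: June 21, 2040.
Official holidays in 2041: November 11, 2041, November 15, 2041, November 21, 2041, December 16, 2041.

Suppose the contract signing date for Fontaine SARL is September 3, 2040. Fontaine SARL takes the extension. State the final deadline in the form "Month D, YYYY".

January 3, 2041

Moving 1 month forward from September 3, 2040 on the corresponding day gives October 3, 2040.
October 3, 2040 is a Wednesday and not a listed holiday, so it stands.
The 3 months extension carries October 3, 2040 to January 3, 2041.
January 3, 2041 falls on a Thursday, which is a business day, so no adjustment is needed.
Final deadline: January 3, 2041.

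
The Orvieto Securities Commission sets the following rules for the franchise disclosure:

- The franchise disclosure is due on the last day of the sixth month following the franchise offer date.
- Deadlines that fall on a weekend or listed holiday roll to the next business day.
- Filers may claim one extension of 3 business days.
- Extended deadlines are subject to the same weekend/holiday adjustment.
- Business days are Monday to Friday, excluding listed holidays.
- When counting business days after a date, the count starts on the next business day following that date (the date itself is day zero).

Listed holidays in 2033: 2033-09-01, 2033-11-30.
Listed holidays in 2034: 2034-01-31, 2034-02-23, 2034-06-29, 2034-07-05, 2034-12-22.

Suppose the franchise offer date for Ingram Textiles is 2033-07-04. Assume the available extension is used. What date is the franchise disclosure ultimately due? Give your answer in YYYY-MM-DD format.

2034-02-06

6 months after 2033-07-04 is January 2034; that month ends on 2034-01-31.
2034-01-31 falls on a listed holiday. Rolling to the next business day gives 2034-02-01, a Wednesday.
Applying the 3-business-day extension: 3 business days after 2034-02-01 is 2034-02-06.
Since 2034-02-06 is a Monday and not a holiday, the date is unchanged.
Deadline: 2034-02-06.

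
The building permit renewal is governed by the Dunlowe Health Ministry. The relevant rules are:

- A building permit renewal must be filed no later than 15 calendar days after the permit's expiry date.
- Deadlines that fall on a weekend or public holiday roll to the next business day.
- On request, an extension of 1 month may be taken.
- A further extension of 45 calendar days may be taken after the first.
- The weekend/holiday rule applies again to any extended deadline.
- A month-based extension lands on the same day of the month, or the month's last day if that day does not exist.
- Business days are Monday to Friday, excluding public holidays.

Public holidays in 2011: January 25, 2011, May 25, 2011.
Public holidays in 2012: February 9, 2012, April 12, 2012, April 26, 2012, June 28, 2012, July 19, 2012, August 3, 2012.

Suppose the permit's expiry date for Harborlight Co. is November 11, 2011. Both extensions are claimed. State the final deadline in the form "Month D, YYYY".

Adding 15 calendar days to November 11, 2011 gives November 26, 2011.
November 26, 2011 is a Saturday, so it moves to the next business day, November 28, 2011 (Monday).
Add 1 month to November 28, 2011: December 28, 2011.
December 28, 2011 falls on a Wednesday, which is a business day, so no adjustment is needed.
With the 45-day extension, December 28, 2011 becomes February 11, 2012.
February 11, 2012 is a Saturday, so it moves to the next business day, February 13, 2012 (Monday).
So the filing is due February 13, 2012.

February 13, 2012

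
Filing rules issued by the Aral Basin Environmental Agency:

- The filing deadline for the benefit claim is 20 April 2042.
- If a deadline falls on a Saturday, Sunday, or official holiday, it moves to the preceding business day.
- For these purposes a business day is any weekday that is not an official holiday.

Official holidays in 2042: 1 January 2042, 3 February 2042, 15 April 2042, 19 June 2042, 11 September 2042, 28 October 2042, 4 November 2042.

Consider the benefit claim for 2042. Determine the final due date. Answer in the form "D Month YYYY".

18 April 2042

The stated deadline is 20 April 2042.
20 April 2042 is a Sunday, so it moves to the preceding business day, 18 April 2042 (Friday).
Final deadline: 18 April 2042.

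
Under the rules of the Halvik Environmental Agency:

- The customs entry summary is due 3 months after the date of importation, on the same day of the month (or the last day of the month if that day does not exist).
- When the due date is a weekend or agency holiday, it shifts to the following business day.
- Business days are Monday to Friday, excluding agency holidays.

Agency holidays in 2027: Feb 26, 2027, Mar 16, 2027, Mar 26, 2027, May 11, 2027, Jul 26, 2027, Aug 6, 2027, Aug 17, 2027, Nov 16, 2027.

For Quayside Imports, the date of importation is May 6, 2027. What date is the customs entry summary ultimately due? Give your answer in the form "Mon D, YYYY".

3 months from May 6, 2027 is Aug 6, 2027.
Aug 6, 2027 is a listed holiday, so it moves to the next business day, Aug 9, 2027 (Monday).
Deadline: Aug 9, 2027.

Aug 9, 2027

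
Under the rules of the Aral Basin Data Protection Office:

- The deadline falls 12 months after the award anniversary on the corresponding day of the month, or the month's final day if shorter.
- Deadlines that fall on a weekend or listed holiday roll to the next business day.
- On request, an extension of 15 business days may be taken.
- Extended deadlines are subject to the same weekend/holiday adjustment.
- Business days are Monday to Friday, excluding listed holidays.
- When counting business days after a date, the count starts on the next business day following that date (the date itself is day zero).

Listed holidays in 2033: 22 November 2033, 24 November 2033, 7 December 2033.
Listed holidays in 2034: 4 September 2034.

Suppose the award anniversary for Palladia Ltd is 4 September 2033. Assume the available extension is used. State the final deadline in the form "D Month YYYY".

12 months after 4 September 2033, on the same day of the month, is 4 September 2034.
4 September 2034 is a listed holiday; the next business day is 5 September 2034 (Tuesday).
Counting 15 further business days from 5 September 2034 reaches 26 September 2034.
26 September 2034 falls on a Tuesday, which is a business day, so no adjustment is needed.
The final due date is 26 September 2034.

26 September 2034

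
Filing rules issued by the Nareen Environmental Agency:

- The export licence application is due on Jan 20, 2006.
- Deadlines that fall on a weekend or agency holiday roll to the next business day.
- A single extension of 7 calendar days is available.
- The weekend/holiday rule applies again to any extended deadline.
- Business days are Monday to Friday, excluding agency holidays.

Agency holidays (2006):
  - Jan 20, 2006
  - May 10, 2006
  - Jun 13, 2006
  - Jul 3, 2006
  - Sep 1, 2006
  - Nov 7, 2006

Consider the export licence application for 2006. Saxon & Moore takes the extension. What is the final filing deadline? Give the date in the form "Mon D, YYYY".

The statutory due date is Jan 20, 2006.
Because Jan 20, 2006 is a listed holiday, the deadline becomes Jan 23, 2006 (Monday).
Add the 7 calendar-day extension to Jan 23, 2006: Jan 30, 2006.
Jan 30, 2006 falls on a Monday, which is a business day, so no adjustment is needed.
Deadline: Jan 30, 2006.

Jan 30, 2006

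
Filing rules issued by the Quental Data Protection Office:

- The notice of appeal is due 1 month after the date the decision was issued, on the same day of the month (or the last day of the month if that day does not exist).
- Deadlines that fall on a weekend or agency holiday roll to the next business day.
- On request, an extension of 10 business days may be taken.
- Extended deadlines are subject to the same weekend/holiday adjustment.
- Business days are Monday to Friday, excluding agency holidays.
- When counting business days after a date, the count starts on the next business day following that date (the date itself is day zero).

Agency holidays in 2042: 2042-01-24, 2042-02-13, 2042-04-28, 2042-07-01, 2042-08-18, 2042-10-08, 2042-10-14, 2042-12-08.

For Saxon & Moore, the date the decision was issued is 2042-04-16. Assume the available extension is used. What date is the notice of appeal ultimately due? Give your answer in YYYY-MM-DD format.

2042-05-30

1 month from 2042-04-16 is 2042-05-16.
2042-05-16 (Friday) is already a business day.
Counting 10 further business days from 2042-05-16 reaches 2042-05-30.
Since 2042-05-30 is a Friday and not a holiday, the date is unchanged.
Deadline: 2042-05-30.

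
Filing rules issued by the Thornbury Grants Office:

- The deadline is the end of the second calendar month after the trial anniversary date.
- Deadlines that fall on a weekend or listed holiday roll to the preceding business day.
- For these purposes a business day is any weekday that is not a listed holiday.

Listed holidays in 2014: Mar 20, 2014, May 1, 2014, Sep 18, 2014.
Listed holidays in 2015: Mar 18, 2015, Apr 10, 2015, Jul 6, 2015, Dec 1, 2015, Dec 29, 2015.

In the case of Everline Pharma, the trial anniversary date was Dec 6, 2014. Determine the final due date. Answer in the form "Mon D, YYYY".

Feb 27, 2015

2 months after Dec 6, 2014 falls in February 2015; the last day of that month is Feb 28, 2015.
Feb 28, 2015 is a Saturday, so it moves to the preceding business day, Feb 27, 2015 (Friday).
Final deadline: Feb 27, 2015.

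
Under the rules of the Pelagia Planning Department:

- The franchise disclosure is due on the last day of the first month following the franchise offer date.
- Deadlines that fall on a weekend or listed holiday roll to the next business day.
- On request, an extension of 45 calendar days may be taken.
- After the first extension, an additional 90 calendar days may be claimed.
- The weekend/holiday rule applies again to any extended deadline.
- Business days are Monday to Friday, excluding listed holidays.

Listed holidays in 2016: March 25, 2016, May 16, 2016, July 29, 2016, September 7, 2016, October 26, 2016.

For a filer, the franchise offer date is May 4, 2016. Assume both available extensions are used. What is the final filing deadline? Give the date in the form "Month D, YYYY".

The first month after May 4, 2016 is June 2016, whose last day is June 30, 2016.
June 30, 2016 is a Thursday and not a listed holiday, so it stands.
Add the 45 calendar-day extension to June 30, 2016: August 14, 2016.
August 14, 2016 is a Sunday; the next business day is August 15, 2016 (Monday).
The 90-calendar-day extension moves the deadline from August 15, 2016 to November 13, 2016.
Because November 13, 2016 is a Sunday, the deadline becomes November 14, 2016 (Monday).
The final due date is November 14, 2016.

November 14, 2016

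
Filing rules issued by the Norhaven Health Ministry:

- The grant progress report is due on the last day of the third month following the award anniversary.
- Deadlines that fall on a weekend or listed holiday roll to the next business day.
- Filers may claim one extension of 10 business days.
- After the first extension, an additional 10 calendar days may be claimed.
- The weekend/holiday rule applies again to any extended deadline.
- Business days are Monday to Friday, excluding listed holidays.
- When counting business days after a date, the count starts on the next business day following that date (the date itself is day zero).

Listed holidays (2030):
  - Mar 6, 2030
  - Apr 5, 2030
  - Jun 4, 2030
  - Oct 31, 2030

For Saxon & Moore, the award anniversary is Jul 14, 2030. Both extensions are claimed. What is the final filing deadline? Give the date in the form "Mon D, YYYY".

3 months after Jul 14, 2030 is October 2030; that month ends on Oct 31, 2030.
Because Oct 31, 2030 is a listed holiday, the deadline becomes Nov 1, 2030 (Friday).
Counting 10 further business days from Nov 1, 2030 reaches Nov 15, 2030.
Nov 15, 2030 falls on a Friday, which is a business day, so no adjustment is needed.
With the 10-day extension, Nov 15, 2030 becomes Nov 25, 2030.
Nov 25, 2030 falls on a Monday, which is a business day, so no adjustment is needed.
Deadline: Nov 25, 2030.

Nov 25, 2030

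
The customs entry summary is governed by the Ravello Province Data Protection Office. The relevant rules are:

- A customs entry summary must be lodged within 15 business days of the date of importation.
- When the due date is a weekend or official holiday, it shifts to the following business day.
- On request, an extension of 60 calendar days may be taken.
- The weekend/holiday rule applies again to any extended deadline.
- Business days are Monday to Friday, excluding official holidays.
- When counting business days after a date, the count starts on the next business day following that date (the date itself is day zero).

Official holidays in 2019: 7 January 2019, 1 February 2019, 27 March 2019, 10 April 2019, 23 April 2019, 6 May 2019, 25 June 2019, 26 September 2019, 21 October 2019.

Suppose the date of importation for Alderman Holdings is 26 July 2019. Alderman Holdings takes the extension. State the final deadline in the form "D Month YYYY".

15 October 2019

15 business days after 26 July 2019, excluding weekends and holidays, is 16 August 2019.
Since 16 August 2019 is a Friday and not a holiday, the date is unchanged.
With the 60-day extension, 16 August 2019 becomes 15 October 2019.
Since 15 October 2019 is a Tuesday and not a holiday, the date is unchanged.
Deadline: 15 October 2019.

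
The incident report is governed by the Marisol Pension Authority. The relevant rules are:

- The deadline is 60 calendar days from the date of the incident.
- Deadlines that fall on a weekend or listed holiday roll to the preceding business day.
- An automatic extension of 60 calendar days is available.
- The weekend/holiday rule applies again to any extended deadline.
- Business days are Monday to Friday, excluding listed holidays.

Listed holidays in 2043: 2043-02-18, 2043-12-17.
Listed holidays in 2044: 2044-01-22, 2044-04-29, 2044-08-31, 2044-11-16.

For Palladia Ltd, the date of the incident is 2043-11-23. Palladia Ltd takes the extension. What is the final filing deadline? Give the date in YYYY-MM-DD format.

60 calendar days after 2043-11-23 is 2044-01-22.
2044-01-22 falls on a listed holiday. Rolling to the preceding business day gives 2044-01-21, a Thursday.
The 60-calendar-day extension moves the deadline from 2044-01-21 to 2044-03-21.
2044-03-21 falls on a Monday, which is a business day, so no adjustment is needed.
Deadline: 2044-03-21.

2044-03-21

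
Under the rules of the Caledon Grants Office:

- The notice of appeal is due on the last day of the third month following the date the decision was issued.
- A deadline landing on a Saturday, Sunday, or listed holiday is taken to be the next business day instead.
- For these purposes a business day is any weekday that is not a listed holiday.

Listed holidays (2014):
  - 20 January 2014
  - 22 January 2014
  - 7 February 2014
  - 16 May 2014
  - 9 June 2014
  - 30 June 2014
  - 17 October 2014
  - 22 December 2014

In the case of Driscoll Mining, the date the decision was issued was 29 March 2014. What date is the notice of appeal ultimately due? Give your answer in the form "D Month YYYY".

1 July 2014

3 months after 29 March 2014 is June 2014; that month ends on 30 June 2014.
30 June 2014 is a listed holiday, so it moves to the next business day, 1 July 2014 (Tuesday).
Deadline: 1 July 2014.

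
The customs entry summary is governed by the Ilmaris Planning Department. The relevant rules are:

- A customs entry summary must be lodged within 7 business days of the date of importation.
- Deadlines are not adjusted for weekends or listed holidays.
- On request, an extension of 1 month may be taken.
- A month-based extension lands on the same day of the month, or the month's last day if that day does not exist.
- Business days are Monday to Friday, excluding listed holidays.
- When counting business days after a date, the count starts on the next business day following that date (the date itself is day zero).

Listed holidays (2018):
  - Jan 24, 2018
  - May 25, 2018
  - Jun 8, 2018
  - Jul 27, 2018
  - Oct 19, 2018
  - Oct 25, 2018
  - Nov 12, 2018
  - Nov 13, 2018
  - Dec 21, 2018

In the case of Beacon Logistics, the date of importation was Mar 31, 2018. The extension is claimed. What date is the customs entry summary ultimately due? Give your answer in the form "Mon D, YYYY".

May 10, 2018

Starting the day after Mar 31, 2018 and counting 7 business days lands on Apr 10, 2018.
Apr 10, 2018 falls on a Tuesday. The rules make no weekend/holiday allowance, so it remains Apr 10, 2018.
The 1 month extension carries Apr 10, 2018 to May 10, 2018.
May 10, 2018 falls on a Thursday. The rules make no weekend/holiday allowance, so it remains May 10, 2018.
So the filing is due May 10, 2018.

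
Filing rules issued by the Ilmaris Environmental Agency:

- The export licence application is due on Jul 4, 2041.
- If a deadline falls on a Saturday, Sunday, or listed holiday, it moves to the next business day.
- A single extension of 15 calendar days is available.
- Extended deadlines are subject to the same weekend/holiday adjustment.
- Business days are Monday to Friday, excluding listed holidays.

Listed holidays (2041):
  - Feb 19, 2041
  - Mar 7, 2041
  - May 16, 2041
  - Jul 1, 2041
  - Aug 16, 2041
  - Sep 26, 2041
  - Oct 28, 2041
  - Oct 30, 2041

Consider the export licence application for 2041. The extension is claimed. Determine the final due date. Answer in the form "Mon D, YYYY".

Jul 19, 2041

Start from the fixed due date, Jul 4, 2041.
Jul 4, 2041 (Thursday) is already a business day.
The 15-calendar-day extension moves the deadline from Jul 4, 2041 to Jul 19, 2041.
Jul 19, 2041 is a Friday and not a listed holiday, so it stands.
The final due date is Jul 19, 2041.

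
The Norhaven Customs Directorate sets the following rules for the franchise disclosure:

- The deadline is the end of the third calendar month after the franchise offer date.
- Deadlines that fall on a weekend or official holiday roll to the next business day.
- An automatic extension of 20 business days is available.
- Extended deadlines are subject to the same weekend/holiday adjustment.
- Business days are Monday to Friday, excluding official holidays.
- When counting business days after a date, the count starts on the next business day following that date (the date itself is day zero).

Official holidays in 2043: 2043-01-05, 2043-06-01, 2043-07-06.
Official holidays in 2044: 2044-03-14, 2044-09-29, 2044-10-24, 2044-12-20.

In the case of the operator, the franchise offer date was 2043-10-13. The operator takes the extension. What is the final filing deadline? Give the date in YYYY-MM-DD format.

3 months after 2043-10-13 falls in January 2044; the last day of that month is 2044-01-31.
Because 2044-01-31 is a Sunday, the deadline becomes 2044-02-01 (Monday).
The 20-business-day extension runs from 2044-02-01 to 2044-02-29.
2044-02-29 is a Monday and not a listed holiday, so it stands.
Final deadline: 2044-02-29.

2044-02-29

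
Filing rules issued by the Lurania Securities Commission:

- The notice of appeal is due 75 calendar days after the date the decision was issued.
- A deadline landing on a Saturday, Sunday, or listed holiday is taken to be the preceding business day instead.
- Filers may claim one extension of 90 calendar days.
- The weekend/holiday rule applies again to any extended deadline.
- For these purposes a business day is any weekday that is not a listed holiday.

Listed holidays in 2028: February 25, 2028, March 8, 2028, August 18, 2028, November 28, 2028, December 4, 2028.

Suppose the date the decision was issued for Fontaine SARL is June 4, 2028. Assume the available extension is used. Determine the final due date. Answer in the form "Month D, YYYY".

November 15, 2028

From June 4, 2028, 75 calendar days later is August 18, 2028.
August 18, 2028 falls on a listed holiday. Rolling to the preceding business day gives August 17, 2028, a Thursday.
Applying the 90-calendar-day extension: August 17, 2028 + 90 days = November 15, 2028.
November 15, 2028 falls on a Wednesday, which is a business day, so no adjustment is needed.
Deadline: November 15, 2028.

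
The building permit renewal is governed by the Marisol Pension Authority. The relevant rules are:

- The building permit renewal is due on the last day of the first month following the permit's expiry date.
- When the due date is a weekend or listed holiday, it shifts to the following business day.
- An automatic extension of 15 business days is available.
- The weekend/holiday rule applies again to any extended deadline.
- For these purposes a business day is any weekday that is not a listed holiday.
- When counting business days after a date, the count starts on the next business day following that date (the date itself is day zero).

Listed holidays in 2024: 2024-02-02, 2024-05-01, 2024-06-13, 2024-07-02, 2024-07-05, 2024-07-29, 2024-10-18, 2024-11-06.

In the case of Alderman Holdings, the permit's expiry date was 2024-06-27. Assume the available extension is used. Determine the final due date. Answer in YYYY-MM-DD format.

2024-08-21

1 month after 2024-06-27 falls in July 2024; the last day of that month is 2024-07-31.
2024-07-31 falls on a Wednesday, which is a business day, so no adjustment is needed.
Counting 15 further business days from 2024-07-31 reaches 2024-08-21.
2024-08-21 is a Wednesday and not a listed holiday, so it stands.
The final due date is 2024-08-21.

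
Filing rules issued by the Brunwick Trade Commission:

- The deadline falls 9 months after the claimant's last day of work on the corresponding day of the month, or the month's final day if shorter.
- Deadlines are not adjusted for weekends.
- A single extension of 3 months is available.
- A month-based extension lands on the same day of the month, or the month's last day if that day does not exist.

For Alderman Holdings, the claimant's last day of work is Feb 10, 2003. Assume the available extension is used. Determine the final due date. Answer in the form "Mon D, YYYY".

Feb 10, 2004

Moving 9 months forward from Feb 10, 2003 on the corresponding day gives Nov 10, 2003.
Nov 10, 2003 falls on a Monday. The rules make no weekend/holiday allowance, so it remains Nov 10, 2003.
The 3 months extension carries Nov 10, 2003 to Feb 10, 2004.
Feb 10, 2004 is a Tuesday; no weekend or holiday adjustment applies.
So the filing is due Feb 10, 2004.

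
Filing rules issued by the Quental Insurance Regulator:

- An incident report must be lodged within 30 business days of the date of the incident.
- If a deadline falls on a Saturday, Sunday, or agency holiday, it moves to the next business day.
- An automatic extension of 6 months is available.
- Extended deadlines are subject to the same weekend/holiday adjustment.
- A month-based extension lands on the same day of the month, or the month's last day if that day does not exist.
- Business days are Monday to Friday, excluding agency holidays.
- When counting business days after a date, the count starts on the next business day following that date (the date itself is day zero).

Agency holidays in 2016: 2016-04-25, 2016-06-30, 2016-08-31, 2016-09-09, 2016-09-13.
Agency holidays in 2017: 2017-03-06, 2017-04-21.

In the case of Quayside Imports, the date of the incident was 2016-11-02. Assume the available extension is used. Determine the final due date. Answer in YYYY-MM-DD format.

30 business days after 2016-11-02, excluding weekends and holidays, is 2016-12-14.
2016-12-14 (Wednesday) is already a business day.
Applying the 6 months extension: 6 months after 2016-12-14 is 2017-06-14.
2017-06-14 (Wednesday) is already a business day.
So the filing is due 2017-06-14.

2017-06-14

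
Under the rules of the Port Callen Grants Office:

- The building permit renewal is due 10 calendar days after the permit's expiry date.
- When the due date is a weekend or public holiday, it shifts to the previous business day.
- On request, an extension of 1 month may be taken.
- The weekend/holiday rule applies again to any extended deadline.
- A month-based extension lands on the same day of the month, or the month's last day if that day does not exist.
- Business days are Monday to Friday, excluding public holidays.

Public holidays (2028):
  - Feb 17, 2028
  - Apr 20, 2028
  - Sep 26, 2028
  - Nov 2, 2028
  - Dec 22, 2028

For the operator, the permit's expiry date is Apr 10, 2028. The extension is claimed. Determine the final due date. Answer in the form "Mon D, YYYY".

May 19, 2028

From Apr 10, 2028, 10 calendar days later is Apr 20, 2028.
Apr 20, 2028 is a listed holiday, so it moves to the preceding business day, Apr 19, 2028 (Wednesday).
Add 1 month to Apr 19, 2028: May 19, 2028.
May 19, 2028 falls on a Friday, which is a business day, so no adjustment is needed.
The final due date is May 19, 2028.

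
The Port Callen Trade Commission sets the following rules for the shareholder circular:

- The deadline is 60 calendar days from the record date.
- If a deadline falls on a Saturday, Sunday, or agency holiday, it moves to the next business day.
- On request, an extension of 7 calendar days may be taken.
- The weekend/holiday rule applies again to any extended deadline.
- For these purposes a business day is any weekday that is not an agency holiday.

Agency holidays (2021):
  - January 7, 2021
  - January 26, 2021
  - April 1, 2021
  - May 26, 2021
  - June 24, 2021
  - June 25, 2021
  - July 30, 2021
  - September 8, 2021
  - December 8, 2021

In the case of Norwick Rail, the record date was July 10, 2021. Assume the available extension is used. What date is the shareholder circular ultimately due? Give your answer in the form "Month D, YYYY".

60 calendar days after July 10, 2021 is September 8, 2021.
Because September 8, 2021 is a listed holiday, the deadline becomes September 9, 2021 (Thursday).
With the 7-day extension, September 9, 2021 becomes September 16, 2021.
September 16, 2021 falls on a Thursday, which is a business day, so no adjustment is needed.
Final deadline: September 16, 2021.

September 16, 2021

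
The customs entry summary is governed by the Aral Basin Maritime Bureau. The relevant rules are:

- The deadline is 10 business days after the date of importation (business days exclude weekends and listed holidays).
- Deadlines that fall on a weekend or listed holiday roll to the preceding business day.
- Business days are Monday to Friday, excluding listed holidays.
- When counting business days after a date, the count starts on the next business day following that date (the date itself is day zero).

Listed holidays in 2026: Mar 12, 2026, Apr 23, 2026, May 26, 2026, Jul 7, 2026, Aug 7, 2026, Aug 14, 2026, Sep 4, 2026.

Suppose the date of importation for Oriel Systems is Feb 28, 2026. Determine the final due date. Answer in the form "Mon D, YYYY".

Mar 16, 2026

Counting 10 business days after Feb 28, 2026 (skipping weekends and listed holidays) reaches Mar 16, 2026.
Mar 16, 2026 falls on a Monday, which is a business day, so no adjustment is needed.
Deadline: Mar 16, 2026.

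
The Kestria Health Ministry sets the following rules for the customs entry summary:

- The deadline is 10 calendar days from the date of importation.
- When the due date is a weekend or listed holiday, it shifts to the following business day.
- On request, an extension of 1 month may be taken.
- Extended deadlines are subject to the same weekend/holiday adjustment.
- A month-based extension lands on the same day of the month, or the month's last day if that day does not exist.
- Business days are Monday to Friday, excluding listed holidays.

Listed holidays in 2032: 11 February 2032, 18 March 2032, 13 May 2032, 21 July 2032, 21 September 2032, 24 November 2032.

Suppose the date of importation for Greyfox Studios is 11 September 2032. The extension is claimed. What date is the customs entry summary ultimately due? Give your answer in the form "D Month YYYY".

22 October 2032

From 11 September 2032, 10 calendar days later is 21 September 2032.
21 September 2032 is a listed holiday; the next business day is 22 September 2032 (Wednesday).
Add 1 month to 22 September 2032: 22 October 2032.
Since 22 October 2032 is a Friday and not a holiday, the date is unchanged.
The final due date is 22 October 2032.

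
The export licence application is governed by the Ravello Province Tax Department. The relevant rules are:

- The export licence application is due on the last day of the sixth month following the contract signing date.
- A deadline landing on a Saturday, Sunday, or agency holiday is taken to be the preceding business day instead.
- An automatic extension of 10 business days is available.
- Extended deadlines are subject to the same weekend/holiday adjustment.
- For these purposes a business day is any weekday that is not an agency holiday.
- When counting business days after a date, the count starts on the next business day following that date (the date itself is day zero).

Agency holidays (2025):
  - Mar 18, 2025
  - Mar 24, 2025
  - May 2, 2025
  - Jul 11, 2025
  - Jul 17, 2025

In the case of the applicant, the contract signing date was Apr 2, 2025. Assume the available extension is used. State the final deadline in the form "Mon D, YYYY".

Nov 14, 2025

The sixth month after Apr 2, 2025 is October 2025, whose last day is Oct 31, 2025.
Since Oct 31, 2025 is a Friday and not a holiday, the date is unchanged.
Applying the 10-business-day extension: 10 business days after Oct 31, 2025 is Nov 14, 2025.
Since Nov 14, 2025 is a Friday and not a holiday, the date is unchanged.
So the filing is due Nov 14, 2025.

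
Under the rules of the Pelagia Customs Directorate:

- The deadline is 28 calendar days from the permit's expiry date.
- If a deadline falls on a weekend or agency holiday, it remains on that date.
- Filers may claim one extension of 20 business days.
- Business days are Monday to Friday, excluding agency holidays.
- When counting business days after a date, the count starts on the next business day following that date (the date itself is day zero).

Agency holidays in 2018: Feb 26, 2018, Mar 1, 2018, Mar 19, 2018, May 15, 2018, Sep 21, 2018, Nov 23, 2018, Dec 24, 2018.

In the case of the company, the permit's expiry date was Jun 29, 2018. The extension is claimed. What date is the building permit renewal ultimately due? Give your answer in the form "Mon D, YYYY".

Aug 24, 2018

Trigger date Jun 29, 2018 + 28 calendar days = Jul 27, 2018.
Jul 27, 2018 is a Friday; no weekend or holiday adjustment applies.
The 20-business-day extension runs from Jul 27, 2018 to Aug 24, 2018.
Aug 24, 2018 falls on a Friday. The rules make no weekend/holiday allowance, so it remains Aug 24, 2018.
So the filing is due Aug 24, 2018.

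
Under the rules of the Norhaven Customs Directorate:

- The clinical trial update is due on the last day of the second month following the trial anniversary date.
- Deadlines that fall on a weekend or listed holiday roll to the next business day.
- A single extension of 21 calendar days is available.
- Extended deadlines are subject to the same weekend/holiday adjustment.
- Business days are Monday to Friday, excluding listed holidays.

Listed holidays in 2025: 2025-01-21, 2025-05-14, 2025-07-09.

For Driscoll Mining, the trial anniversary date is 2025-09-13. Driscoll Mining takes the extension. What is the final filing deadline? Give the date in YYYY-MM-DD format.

2025-12-22

The second month after 2025-09-13 is November 2025, whose last day is 2025-11-30.
2025-11-30 is a Sunday; the next business day is 2025-12-01 (Monday).
The 21-calendar-day extension moves the deadline from 2025-12-01 to 2025-12-22.
2025-12-22 falls on a Monday, which is a business day, so no adjustment is needed.
Final deadline: 2025-12-22.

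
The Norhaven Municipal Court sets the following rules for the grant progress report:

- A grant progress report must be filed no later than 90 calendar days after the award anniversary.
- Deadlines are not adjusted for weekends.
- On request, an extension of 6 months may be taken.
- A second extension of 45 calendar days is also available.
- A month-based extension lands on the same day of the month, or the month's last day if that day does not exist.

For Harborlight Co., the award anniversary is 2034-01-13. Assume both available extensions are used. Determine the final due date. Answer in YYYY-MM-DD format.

From 2034-01-13, 90 calendar days later is 2034-04-13.
2034-04-13 is a Thursday; no weekend or holiday adjustment applies.
Add 6 months to 2034-04-13: 2034-10-13.
No adjustment is made for weekends or holidays, so 2034-10-13 stands.
The 45-calendar-day extension moves the deadline from 2034-10-13 to 2034-11-27.
No adjustment is made for weekends or holidays, so 2034-11-27 stands.
So the filing is due 2034-11-27.

2034-11-27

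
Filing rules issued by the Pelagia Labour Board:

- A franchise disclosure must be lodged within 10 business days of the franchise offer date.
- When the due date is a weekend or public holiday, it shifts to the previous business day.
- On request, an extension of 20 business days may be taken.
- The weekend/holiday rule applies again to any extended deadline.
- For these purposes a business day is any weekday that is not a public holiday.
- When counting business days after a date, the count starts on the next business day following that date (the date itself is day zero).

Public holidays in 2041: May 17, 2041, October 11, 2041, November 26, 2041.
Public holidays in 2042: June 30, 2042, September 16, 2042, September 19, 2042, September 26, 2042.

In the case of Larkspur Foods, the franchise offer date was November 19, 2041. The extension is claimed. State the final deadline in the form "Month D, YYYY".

January 1, 2042

Counting 10 business days after November 19, 2041 (skipping weekends and listed holidays) reaches December 4, 2041.
Since December 4, 2041 is a Wednesday and not a holiday, the date is unchanged.
The 20-business-day extension runs from December 4, 2041 to January 1, 2042.
January 1, 2042 is a Wednesday and not a listed holiday, so it stands.
Final deadline: January 1, 2042.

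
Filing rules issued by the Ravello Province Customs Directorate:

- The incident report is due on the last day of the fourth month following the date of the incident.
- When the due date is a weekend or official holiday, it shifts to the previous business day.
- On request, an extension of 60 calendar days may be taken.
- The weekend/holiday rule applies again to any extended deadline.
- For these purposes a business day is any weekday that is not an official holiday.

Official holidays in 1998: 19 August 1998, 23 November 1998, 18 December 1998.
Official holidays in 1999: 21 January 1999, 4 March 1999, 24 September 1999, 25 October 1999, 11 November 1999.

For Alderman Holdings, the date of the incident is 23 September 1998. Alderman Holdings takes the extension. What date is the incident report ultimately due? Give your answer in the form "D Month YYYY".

The fourth month after 23 September 1998 is January 1999, whose last day is 31 January 1999.
31 January 1999 is a Sunday; the preceding business day is 29 January 1999 (Friday).
The 60-calendar-day extension moves the deadline from 29 January 1999 to 30 March 1999.
30 March 1999 falls on a Tuesday, which is a business day, so no adjustment is needed.
The final due date is 30 March 1999.

30 March 1999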